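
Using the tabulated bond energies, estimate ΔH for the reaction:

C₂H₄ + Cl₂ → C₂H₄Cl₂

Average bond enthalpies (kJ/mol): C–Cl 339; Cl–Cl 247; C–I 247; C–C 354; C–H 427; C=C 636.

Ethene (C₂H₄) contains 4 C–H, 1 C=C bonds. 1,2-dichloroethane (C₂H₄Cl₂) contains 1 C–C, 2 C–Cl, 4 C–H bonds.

Bonds broken (reactants):
  C–H: 4 × 427 = 1708
  C=C: 1 × 636 = 636
  Cl–Cl: 1 × 247 = 247
  Σ(broken) = 2591 kJ
Bonds formed (products):
  C–C: 1 × 354 = 354
  C–Cl: 2 × 339 = 678
  C–H: 4 × 427 = 1708
  Σ(formed) = 2740 kJ
ΔH = Σ(broken) − Σ(formed) = 2591 − 2740 = −149 kJ

ΔH ≈ −149 kJ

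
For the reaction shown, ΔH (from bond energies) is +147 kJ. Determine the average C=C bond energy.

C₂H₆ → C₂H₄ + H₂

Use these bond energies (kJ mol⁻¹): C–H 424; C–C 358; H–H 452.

Let D be the C=C bond energy.
Σ(broken) = 1×358 + 6×424 = 2902
Σ(formed) = 4×424 + 1×D + 1×452 = 2148 + D
ΔH = Σ(broken) − Σ(formed) = (2902) − (2148 + D) = +754 − D
Setting this equal to +147 kJ gives D = 607 kJ/mol.

D(C=C) ≈ 607 kJ/mol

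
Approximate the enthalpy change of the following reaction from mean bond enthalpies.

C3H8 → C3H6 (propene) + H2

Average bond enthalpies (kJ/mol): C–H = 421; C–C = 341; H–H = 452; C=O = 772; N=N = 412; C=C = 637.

ΔH ≈ +94 kJ

Bonds broken (reactants):
  C–C: 2 × 341 = 682
  C–H: 8 × 421 = 3368
  Σ(broken) = 4050 kJ
Bonds formed (products):
  C–C: 1 × 341 = 341
  C–H: 6 × 421 = 2526
  C=C: 1 × 637 = 637
  H–H: 1 × 452 = 452
  Σ(formed) = 3956 kJ
ΔH = Σ(broken) − Σ(formed) = 4050 − 3956 = +94 kJ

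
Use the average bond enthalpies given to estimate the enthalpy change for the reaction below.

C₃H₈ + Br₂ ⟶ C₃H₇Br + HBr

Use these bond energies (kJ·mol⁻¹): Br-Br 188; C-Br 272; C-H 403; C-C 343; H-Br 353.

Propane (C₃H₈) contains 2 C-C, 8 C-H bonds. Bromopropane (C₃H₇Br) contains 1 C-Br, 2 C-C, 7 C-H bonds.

ΔH ≈ −34 kJ

Bonds broken (reactants):
  Br-Br: 1 × 188 = 188
  C-C: 2 × 343 = 686
  C-H: 8 × 403 = 3224
  Σ(broken) = 4098 kJ
Bonds formed (products):
  C-Br: 1 × 272 = 272
  C-C: 2 × 343 = 686
  C-H: 7 × 403 = 2821
  H-Br: 1 × 353 = 353
  Σ(formed) = 4132 kJ
ΔH = Σ(broken) − Σ(formed) = 4098 − 4132 = −34 kJ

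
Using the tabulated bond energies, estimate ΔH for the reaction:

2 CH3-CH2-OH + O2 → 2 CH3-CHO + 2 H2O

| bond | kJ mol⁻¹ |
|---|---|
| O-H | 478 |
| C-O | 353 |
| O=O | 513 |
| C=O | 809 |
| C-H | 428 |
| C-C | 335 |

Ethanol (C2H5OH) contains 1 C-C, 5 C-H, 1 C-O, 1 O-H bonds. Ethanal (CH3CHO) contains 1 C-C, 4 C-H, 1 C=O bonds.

ΔH ≈ −499 kJ

Bonds broken (reactants):
  C-C: 2 × 335 = 670
  C-H: 10 × 428 = 4280
  C-O: 2 × 353 = 706
  O-H: 2 × 478 = 956
  O=O: 1 × 513 = 513
  Σ(broken) = 7125 kJ
Bonds formed (products):
  C-C: 2 × 335 = 670
  C-H: 8 × 428 = 3424
  C=O: 2 × 809 = 1618
  O-H: 4 × 478 = 1912
  Σ(formed) = 7624 kJ
ΔH = Σ(broken) − Σ(formed) = 7125 − 7624 = −499 kJ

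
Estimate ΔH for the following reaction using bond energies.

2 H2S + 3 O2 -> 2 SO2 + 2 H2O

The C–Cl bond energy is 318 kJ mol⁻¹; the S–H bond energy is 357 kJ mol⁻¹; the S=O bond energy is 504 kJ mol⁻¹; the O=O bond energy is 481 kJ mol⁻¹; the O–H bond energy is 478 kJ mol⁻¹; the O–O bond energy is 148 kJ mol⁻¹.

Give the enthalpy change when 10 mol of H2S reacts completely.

Bonds broken (reactants):
  O=O: 3 × 481 = 1443
  S–H: 4 × 357 = 1428
  Σ(broken) = 2871 kJ
Bonds formed (products):
  O–H: 4 × 478 = 1912
  S=O: 4 × 504 = 2016
  Σ(formed) = 3928 kJ
ΔH = Σ(broken) − Σ(formed) = 2871 − 3928 = −1057 kJ
For 5× the reaction as written: 5 × (−1057) = −5285 kJ

ΔH = −5285 kJ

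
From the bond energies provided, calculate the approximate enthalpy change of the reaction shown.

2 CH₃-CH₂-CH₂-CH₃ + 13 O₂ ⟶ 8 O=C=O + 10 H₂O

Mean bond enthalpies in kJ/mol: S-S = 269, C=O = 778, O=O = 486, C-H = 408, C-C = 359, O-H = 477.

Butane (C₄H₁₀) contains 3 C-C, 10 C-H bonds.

Bonds broken (reactants):
  C-C: 6 × 359 = 2154
  C-H: 20 × 408 = 8160
  O=O: 13 × 486 = 6318
  Σ(broken) = 16632 kJ
Bonds formed (products):
  C=O: 16 × 778 = 12448
  O-H: 20 × 477 = 9540
  Σ(formed) = 21988 kJ
ΔH = Σ(broken) − Σ(formed) = 16632 − 21988 = −5356 kJ

ΔH ≈ −5356 kJ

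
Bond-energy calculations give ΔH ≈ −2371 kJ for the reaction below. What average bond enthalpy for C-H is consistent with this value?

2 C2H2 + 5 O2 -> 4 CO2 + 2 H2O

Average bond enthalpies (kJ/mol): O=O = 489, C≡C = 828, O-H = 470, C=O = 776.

D(C-H) ≈ 404 kJ/mol

Let D be the C-H bond energy.
Σ(broken) = 2×828 + 4×D + 5×489 = 4101 + 4D
Σ(formed) = 8×776 + 4×470 = 8088
ΔH = Σ(broken) − Σ(formed) = (4101 + 4D) − (8088) = −3987 + 4D
Setting this equal to −2371 kJ gives 4D = 1616, so D = 404 kJ/mol.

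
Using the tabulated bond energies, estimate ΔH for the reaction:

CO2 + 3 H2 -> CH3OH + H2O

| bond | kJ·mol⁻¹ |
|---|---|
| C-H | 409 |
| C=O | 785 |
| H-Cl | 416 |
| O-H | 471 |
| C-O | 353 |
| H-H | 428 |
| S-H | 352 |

ΔH ≈ −139 kJ

Bonds broken (reactants):
  C=O: 2 × 785 = 1570
  H-H: 3 × 428 = 1284
  Σ(broken) = 2854 kJ
Bonds formed (products):
  C-H: 3 × 409 = 1227
  C-O: 1 × 353 = 353
  O-H: 3 × 471 = 1413
  Σ(formed) = 2993 kJ
ΔH = Σ(broken) − Σ(formed) = 2854 − 2993 = −139 kJ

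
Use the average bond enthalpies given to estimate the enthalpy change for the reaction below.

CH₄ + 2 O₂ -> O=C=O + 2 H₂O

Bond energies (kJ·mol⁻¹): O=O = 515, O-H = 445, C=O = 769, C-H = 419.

ΔH ≈ −612 kJ

Bonds broken (reactants):
  C-H: 4 × 419 = 1676
  O=O: 2 × 515 = 1030
  Σ(broken) = 2706 kJ
Bonds formed (products):
  C=O: 2 × 769 = 1538
  O-H: 4 × 445 = 1780
  Σ(formed) = 3318 kJ
ΔH = Σ(broken) − Σ(formed) = 2706 − 3318 = −612 kJ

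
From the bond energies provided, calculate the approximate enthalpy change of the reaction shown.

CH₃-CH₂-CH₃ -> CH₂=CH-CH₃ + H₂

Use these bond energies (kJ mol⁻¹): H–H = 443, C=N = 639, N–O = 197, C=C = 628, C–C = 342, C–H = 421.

Bonds broken (reactants):
  C–C: 2 × 342 = 684
  C–H: 8 × 421 = 3368
  Σ(broken) = 4052 kJ
Bonds formed (products):
  C–C: 1 × 342 = 342
  C–H: 6 × 421 = 2526
  C=C: 1 × 628 = 628
  H–H: 1 × 443 = 443
  Σ(formed) = 3939 kJ
ΔH = Σ(broken) − Σ(formed) = 4052 − 3939 = +113 kJ

ΔH ≈ +113 kJ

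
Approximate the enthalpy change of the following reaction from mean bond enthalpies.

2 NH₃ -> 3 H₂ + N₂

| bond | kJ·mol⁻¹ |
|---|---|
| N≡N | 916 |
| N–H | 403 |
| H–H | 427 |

ΔH ≈ +221 kJ

Bonds broken (reactants):
  N–H: 6 × 403 = 2418
  Σ(broken) = 2418 kJ
Bonds formed (products):
  H–H: 3 × 427 = 1281
  N≡N: 1 × 916 = 916
  Σ(formed) = 2197 kJ
ΔH = Σ(broken) − Σ(formed) = 2418 − 2197 = +221 kJ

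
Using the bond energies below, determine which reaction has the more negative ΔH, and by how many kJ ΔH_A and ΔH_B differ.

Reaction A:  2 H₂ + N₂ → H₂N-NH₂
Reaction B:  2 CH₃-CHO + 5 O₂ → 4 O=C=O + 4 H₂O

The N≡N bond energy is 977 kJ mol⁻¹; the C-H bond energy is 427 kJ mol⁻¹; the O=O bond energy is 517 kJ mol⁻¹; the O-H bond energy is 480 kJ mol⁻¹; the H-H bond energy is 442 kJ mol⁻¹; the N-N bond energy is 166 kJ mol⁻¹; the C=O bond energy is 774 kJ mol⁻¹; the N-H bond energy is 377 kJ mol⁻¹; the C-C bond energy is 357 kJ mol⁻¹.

Reaction A:
  Bonds broken (reactants):
    H-H: 2 × 442 = 884
    N≡N: 1 × 977 = 977
    Σ(broken) = 1861 kJ
  Bonds formed (products):
    N-H: 4 × 377 = 1508
    N-N: 1 × 166 = 166
    Σ(formed) = 1674 kJ
  ΔH_A = 1861 − 1674 = +187 kJ
Reaction B:
  Bonds broken (reactants):
    C-C: 2 × 357 = 714
    C-H: 8 × 427 = 3416
    C=O: 2 × 774 = 1548
    O=O: 5 × 517 = 2585
    Σ(broken) = 8263 kJ
  Bonds formed (products):
    C=O: 8 × 774 = 6192
    O-H: 8 × 480 = 3840
    Σ(formed) = 10032 kJ
  ΔH_B = 8263 − 10032 = −1769 kJ
ΔH_A − ΔH_B = +1956 kJ, so reaction B has the more negative ΔH; |ΔH_A − ΔH_B| = 1956 kJ.

Reaction B, by 1956 kJ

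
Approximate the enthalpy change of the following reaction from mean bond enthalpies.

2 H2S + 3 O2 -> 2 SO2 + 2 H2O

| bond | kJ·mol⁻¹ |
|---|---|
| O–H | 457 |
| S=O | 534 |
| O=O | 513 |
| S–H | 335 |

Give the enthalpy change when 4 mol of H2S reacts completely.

ΔH = −2170 kJ

Bonds broken (reactants):
  O=O: 3 × 513 = 1539
  S–H: 4 × 335 = 1340
  Σ(broken) = 2879 kJ
Bonds formed (products):
  O–H: 4 × 457 = 1828
  S=O: 4 × 534 = 2136
  Σ(formed) = 3964 kJ
ΔH = Σ(broken) − Σ(formed) = 2879 − 3964 = −1085 kJ
For 2× the reaction as written: 2 × (−1085) = −2170 kJ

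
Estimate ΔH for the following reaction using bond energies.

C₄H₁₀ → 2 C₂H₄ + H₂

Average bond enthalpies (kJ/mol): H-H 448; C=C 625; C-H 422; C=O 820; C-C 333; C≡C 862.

Bonds broken (reactants):
  C-C: 3 × 333 = 999
  C-H: 10 × 422 = 4220
  Σ(broken) = 5219 kJ
Bonds formed (products):
  C-H: 8 × 422 = 3376
  C=C: 2 × 625 = 1250
  H-H: 1 × 448 = 448
  Σ(formed) = 5074 kJ
ΔH = Σ(broken) − Σ(formed) = 5219 − 5074 = +145 kJ

ΔH ≈ +145 kJ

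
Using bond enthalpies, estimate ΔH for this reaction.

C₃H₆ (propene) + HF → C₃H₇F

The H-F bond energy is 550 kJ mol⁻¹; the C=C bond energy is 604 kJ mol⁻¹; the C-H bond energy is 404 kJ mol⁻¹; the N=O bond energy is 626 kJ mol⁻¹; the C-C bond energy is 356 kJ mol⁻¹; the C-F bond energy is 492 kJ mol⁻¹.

Bonds broken (reactants):
  C-C: 1 × 356 = 356
  C-H: 6 × 404 = 2424
  C=C: 1 × 604 = 604
  H-F: 1 × 550 = 550
  Σ(broken) = 3934 kJ
Bonds formed (products):
  C-C: 2 × 356 = 712
  C-F: 1 × 492 = 492
  C-H: 7 × 404 = 2828
  Σ(formed) = 4032 kJ
ΔH = Σ(broken) − Σ(formed) = 3934 − 4032 = −98 kJ

ΔH ≈ −98 kJ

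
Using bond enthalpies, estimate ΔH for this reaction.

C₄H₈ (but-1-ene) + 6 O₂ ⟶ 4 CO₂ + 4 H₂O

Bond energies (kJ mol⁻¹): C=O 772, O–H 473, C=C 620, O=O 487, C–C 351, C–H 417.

Bonds broken (reactants):
  C–C: 2 × 351 = 702
  C–H: 8 × 417 = 3336
  C=C: 1 × 620 = 620
  O=O: 6 × 487 = 2922
  Σ(broken) = 7580 kJ
Bonds formed (products):
  C=O: 8 × 772 = 6176
  O–H: 8 × 473 = 3784
  Σ(formed) = 9960 kJ
ΔH = Σ(broken) − Σ(formed) = 7580 − 9960 = −2380 kJ

ΔH ≈ −2380 kJ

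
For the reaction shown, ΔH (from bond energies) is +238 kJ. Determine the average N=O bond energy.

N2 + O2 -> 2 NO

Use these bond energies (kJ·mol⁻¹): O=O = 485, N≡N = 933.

D(N=O) ≈ 590 kJ/mol

Let D be the N=O bond energy.
Σ(broken) = 1×933 + 1×485 = 1418
Σ(formed) = 2×D = 2D
ΔH = Σ(broken) − Σ(formed) = (1418) − (2D) = +1418 − 2D
Setting this equal to +238 kJ gives 2D = 1180, so D = 590 kJ/mol.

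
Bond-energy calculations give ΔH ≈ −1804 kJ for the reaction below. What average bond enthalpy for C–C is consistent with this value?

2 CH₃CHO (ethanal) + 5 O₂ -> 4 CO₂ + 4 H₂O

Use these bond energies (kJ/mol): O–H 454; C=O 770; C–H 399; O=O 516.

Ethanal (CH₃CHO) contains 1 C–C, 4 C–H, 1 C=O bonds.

D(C–C) ≈ 338 kJ/mol

Let D be the C–C bond energy.
Σ(broken) = 2×D + 8×399 + 2×770 + 5×516 = 7312 + 2D
Σ(formed) = 8×770 + 8×454 = 9792
ΔH = Σ(broken) − Σ(formed) = (7312 + 2D) − (9792) = −2480 + 2D
Setting this equal to −1804 kJ gives 2D = 676, so D = 338 kJ/mol.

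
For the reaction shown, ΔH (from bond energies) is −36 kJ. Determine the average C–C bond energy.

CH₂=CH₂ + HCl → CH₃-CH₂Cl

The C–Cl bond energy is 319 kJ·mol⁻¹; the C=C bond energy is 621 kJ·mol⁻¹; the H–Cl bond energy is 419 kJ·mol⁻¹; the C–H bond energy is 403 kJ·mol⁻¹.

Let D be the C–C bond energy.
Σ(broken) = 4×403 + 1×621 + 1×419 = 2652
Σ(formed) = 1×D + 1×319 + 5×403 = 2334 + D
ΔH = Σ(broken) − Σ(formed) = (2652) − (2334 + D) = +318 − D
Setting this equal to −36 kJ gives D = 354 kJ/mol.

D(C–C) ≈ 354 kJ/mol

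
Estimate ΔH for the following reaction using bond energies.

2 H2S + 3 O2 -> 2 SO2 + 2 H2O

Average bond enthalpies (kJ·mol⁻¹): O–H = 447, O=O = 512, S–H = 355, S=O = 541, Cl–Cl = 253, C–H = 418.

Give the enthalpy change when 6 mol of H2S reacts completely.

Bonds broken (reactants):
  O=O: 3 × 512 = 1536
  S–H: 4 × 355 = 1420
  Σ(broken) = 2956 kJ
Bonds formed (products):
  O–H: 4 × 447 = 1788
  S=O: 4 × 541 = 2164
  Σ(formed) = 3952 kJ
ΔH = Σ(broken) − Σ(formed) = 2956 − 3952 = −996 kJ
For 3× the reaction as written: 3 × (−996) = −2988 kJ

ΔH = −2988 kJ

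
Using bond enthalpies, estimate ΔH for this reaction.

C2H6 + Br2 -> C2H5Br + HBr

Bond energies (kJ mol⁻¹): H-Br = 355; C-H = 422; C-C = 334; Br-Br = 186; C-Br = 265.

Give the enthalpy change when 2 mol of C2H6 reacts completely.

ΔH = −24 kJ

Bonds broken (reactants):
  Br-Br: 1 × 186 = 186
  C-C: 1 × 334 = 334
  C-H: 6 × 422 = 2532
  Σ(broken) = 3052 kJ
Bonds formed (products):
  C-Br: 1 × 265 = 265
  C-C: 1 × 334 = 334
  C-H: 5 × 422 = 2110
  H-Br: 1 × 355 = 355
  Σ(formed) = 3064 kJ
ΔH = Σ(broken) − Σ(formed) = 3052 − 3064 = −12 kJ
For 2× the reaction as written: 2 × (−12) = −24 kJ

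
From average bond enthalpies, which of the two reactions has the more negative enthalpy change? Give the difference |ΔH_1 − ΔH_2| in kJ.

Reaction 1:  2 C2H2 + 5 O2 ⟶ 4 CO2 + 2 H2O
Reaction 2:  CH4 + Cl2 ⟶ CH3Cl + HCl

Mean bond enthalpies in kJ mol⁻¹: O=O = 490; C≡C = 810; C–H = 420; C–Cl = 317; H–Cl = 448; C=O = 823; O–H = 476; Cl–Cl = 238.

Reaction 1, by 2631 kJ

Reaction 1:
  Bonds broken (reactants):
    C≡C: 2 × 810 = 1620
    C–H: 4 × 420 = 1680
    O=O: 5 × 490 = 2450
    Σ(broken) = 5750 kJ
  Bonds formed (products):
    C=O: 8 × 823 = 6584
    O–H: 4 × 476 = 1904
    Σ(formed) = 8488 kJ
  ΔH_1 = 5750 − 8488 = −2738 kJ
Reaction 2:
  Bonds broken (reactants):
    C–H: 4 × 420 = 1680
    Cl–Cl: 1 × 238 = 238
    Σ(broken) = 1918 kJ
  Bonds formed (products):
    C–Cl: 1 × 317 = 317
    C–H: 3 × 420 = 1260
    H–Cl: 1 × 448 = 448
    Σ(formed) = 2025 kJ
  ΔH_2 = 1918 − 2025 = −107 kJ
ΔH_1 − ΔH_2 = −2631 kJ, so reaction 1 has the more negative ΔH; |ΔH_1 − ΔH_2| = 2631 kJ.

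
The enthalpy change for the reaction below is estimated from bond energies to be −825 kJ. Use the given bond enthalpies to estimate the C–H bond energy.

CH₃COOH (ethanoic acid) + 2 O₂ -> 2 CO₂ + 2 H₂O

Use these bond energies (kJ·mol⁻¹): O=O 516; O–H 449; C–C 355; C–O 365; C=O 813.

D(C–H) ≈ 403 kJ/mol

Let D be the C–H bond energy.
Σ(broken) = 1×355 + 3×D + 1×365 + 1×813 + 1×449 + 2×516 = 3014 + 3D
Σ(formed) = 4×813 + 4×449 = 5048
ΔH = Σ(broken) − Σ(formed) = (3014 + 3D) − (5048) = −2034 + 3D
Setting this equal to −825 kJ gives 3D = 1209, so D = 403 kJ/mol.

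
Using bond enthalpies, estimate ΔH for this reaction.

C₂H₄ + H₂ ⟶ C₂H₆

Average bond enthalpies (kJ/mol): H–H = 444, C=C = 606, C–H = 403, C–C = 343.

Bonds broken (reactants):
  C–H: 4 × 403 = 1612
  C=C: 1 × 606 = 606
  H–H: 1 × 444 = 444
  Σ(broken) = 2662 kJ
Bonds formed (products):
  C–C: 1 × 343 = 343
  C–H: 6 × 403 = 2418
  Σ(formed) = 2761 kJ
ΔH = Σ(broken) − Σ(formed) = 2662 − 2761 = −99 kJ

ΔH ≈ −99 kJ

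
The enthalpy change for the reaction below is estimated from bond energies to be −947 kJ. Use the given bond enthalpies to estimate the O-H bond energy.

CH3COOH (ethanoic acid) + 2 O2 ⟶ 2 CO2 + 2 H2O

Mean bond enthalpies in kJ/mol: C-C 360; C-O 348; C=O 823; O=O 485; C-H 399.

D(O-H) ≈ 451 kJ/mol

Let D be the O-H bond energy.
Σ(broken) = 1×360 + 3×399 + 1×348 + 1×823 + 1×D + 2×485 = 3698 + D
Σ(formed) = 4×823 + 4×D = 3292 + 4D
ΔH = Σ(broken) − Σ(formed) = (3698 + D) − (3292 + 4D) = +406 − 3D
Setting this equal to −947 kJ gives 3D = 1353, so D = 451 kJ/mol.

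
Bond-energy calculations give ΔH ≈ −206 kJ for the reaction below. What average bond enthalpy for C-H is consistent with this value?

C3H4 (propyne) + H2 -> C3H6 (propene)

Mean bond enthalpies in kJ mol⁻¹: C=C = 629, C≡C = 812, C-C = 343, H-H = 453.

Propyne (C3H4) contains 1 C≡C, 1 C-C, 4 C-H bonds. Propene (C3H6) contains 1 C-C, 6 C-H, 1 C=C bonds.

D(C-H) ≈ 421 kJ/mol

Let D be the C-H bond energy.
Σ(broken) = 1×812 + 1×343 + 4×D + 1×453 = 1608 + 4D
Σ(formed) = 1×343 + 6×D + 1×629 = 972 + 6D
ΔH = Σ(broken) − Σ(formed) = (1608 + 4D) − (972 + 6D) = +636 − 2D
Setting this equal to −206 kJ gives 2D = 842, so D = 421 kJ/mol.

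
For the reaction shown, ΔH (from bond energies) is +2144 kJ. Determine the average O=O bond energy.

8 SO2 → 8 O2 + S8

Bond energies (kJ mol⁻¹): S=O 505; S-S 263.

Let D be the O=O bond energy.
Σ(broken) = 16×505 = 8080
Σ(formed) = 8×D + 8×263 = 2104 + 8D
ΔH = Σ(broken) − Σ(formed) = (8080) − (2104 + 8D) = +5976 − 8D
Setting this equal to +2144 kJ gives 8D = 3832, so D = 479 kJ/mol.

D(O=O) ≈ 479 kJ/mol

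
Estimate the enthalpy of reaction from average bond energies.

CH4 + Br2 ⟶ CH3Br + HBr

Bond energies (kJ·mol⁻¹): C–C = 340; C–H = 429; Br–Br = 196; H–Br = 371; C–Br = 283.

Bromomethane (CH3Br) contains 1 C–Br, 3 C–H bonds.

ΔH ≈ −29 kJ

Bonds broken (reactants):
  Br–Br: 1 × 196 = 196
  C–H: 4 × 429 = 1716
  Σ(broken) = 1912 kJ
Bonds formed (products):
  C–Br: 1 × 283 = 283
  C–H: 3 × 429 = 1287
  H–Br: 1 × 371 = 371
  Σ(formed) = 1941 kJ
ΔH = Σ(broken) − Σ(formed) = 1912 − 1941 = −29 kJ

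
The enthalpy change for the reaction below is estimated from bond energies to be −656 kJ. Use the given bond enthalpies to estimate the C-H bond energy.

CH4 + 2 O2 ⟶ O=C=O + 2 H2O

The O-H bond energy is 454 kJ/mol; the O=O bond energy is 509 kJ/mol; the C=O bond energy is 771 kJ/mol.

Let D be the C-H bond energy.
Σ(broken) = 4×D + 2×509 = 1018 + 4D
Σ(formed) = 2×771 + 4×454 = 3358
ΔH = Σ(broken) − Σ(formed) = (1018 + 4D) − (3358) = −2340 + 4D
Setting this equal to −656 kJ gives 4D = 1684, so D = 421 kJ/mol.

D(C-H) ≈ 421 kJ/mol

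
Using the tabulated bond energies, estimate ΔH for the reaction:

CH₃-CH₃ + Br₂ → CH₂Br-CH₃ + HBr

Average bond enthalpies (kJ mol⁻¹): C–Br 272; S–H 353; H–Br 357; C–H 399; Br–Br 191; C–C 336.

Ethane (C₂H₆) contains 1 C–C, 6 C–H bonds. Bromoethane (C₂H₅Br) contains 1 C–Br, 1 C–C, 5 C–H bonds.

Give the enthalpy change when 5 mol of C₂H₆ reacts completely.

ΔH = −195 kJ

Bonds broken (reactants):
  Br–Br: 1 × 191 = 191
  C–C: 1 × 336 = 336
  C–H: 6 × 399 = 2394
  Σ(broken) = 2921 kJ
Bonds formed (products):
  C–Br: 1 × 272 = 272
  C–C: 1 × 336 = 336
  C–H: 5 × 399 = 1995
  H–Br: 1 × 357 = 357
  Σ(formed) = 2960 kJ
ΔH = Σ(broken) − Σ(formed) = 2921 − 2960 = −39 kJ
For 5× the reaction as written: 5 × (−39) = −195 kJ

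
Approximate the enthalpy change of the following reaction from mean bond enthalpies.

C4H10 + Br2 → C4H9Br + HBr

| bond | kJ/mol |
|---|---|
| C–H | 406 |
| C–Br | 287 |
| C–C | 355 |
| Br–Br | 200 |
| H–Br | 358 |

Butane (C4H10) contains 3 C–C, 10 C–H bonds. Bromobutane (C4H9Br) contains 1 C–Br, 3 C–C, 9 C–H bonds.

Bonds broken (reactants):
  Br–Br: 1 × 200 = 200
  C–C: 3 × 355 = 1065
  C–H: 10 × 406 = 4060
  Σ(broken) = 5325 kJ
Bonds formed (products):
  C–Br: 1 × 287 = 287
  C–C: 3 × 355 = 1065
  C–H: 9 × 406 = 3654
  H–Br: 1 × 358 = 358
  Σ(formed) = 5364 kJ
ΔH = Σ(broken) − Σ(formed) = 5325 − 5364 = −39 kJ

ΔH ≈ −39 kJ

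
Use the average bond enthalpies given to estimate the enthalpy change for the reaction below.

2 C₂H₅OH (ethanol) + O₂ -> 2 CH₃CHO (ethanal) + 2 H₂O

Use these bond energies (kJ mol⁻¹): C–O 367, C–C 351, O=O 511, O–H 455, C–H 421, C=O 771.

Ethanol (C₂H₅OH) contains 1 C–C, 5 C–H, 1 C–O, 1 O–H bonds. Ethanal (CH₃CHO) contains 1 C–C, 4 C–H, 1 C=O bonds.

ΔH ≈ −365 kJ

Bonds broken (reactants):
  C–C: 2 × 351 = 702
  C–H: 10 × 421 = 4210
  C–O: 2 × 367 = 734
  O–H: 2 × 455 = 910
  O=O: 1 × 511 = 511
  Σ(broken) = 7067 kJ
Bonds formed (products):
  C–C: 2 × 351 = 702
  C–H: 8 × 421 = 3368
  C=O: 2 × 771 = 1542
  O–H: 4 × 455 = 1820
  Σ(formed) = 7432 kJ
ΔH = Σ(broken) − Σ(formed) = 7067 − 7432 = −365 kJ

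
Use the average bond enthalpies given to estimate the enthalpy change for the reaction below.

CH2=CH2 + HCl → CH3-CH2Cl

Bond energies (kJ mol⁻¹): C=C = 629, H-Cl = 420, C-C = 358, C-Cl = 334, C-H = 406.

ΔH ≈ −49 kJ

Bonds broken (reactants):
  C-H: 4 × 406 = 1624
  C=C: 1 × 629 = 629
  H-Cl: 1 × 420 = 420
  Σ(broken) = 2673 kJ
Bonds formed (products):
  C-C: 1 × 358 = 358
  C-Cl: 1 × 334 = 334
  C-H: 5 × 406 = 2030
  Σ(formed) = 2722 kJ
ΔH = Σ(broken) − Σ(formed) = 2673 − 2722 = −49 kJ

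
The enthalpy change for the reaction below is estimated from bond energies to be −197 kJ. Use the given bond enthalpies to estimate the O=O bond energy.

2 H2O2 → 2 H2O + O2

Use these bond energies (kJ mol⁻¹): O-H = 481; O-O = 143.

D(O=O) ≈ 483 kJ/mol

Let D be the O=O bond energy.
Σ(broken) = 4×481 + 2×143 = 2210
Σ(formed) = 4×481 + 1×D = 1924 + D
ΔH = Σ(broken) − Σ(formed) = (2210) − (1924 + D) = +286 − D
Setting this equal to −197 kJ gives D = 483 kJ/mol.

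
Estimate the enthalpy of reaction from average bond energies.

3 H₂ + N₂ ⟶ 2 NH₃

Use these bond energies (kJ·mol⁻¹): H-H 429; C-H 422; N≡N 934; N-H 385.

ΔH ≈ −89 kJ

Bonds broken (reactants):
  H-H: 3 × 429 = 1287
  N≡N: 1 × 934 = 934
  Σ(broken) = 2221 kJ
Bonds formed (products):
  N-H: 6 × 385 = 2310
  Σ(formed) = 2310 kJ
ΔH = Σ(broken) − Σ(formed) = 2221 − 2310 = −89 kJ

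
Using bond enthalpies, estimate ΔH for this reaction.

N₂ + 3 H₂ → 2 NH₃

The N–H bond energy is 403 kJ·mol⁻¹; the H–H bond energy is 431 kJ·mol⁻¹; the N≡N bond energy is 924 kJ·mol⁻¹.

ΔH ≈ −201 kJ

Bonds broken (reactants):
  H–H: 3 × 431 = 1293
  N≡N: 1 × 924 = 924
  Σ(broken) = 2217 kJ
Bonds formed (products):
  N–H: 6 × 403 = 2418
  Σ(formed) = 2418 kJ
ΔH = Σ(broken) − Σ(formed) = 2217 − 2418 = −201 kJ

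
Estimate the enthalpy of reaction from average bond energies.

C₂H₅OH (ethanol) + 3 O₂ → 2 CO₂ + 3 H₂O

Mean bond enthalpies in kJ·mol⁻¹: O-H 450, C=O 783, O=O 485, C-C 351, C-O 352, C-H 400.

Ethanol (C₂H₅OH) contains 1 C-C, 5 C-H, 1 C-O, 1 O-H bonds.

ΔH ≈ −1224 kJ

Bonds broken (reactants):
  C-C: 1 × 351 = 351
  C-H: 5 × 400 = 2000
  C-O: 1 × 352 = 352
  O-H: 1 × 450 = 450
  O=O: 3 × 485 = 1455
  Σ(broken) = 4608 kJ
Bonds formed (products):
  C=O: 4 × 783 = 3132
  O-H: 6 × 450 = 2700
  Σ(formed) = 5832 kJ
ΔH = Σ(broken) − Σ(formed) = 4608 − 5832 = −1224 kJ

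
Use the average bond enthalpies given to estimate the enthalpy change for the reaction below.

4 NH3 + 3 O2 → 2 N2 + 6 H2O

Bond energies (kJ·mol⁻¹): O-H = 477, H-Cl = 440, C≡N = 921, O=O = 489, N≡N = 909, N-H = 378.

Bonds broken (reactants):
  N-H: 12 × 378 = 4536
  O=O: 3 × 489 = 1467
  Σ(broken) = 6003 kJ
Bonds formed (products):
  N≡N: 2 × 909 = 1818
  O-H: 12 × 477 = 5724
  Σ(formed) = 7542 kJ
ΔH = Σ(broken) − Σ(formed) = 6003 − 7542 = −1539 kJ

ΔH ≈ −1539 kJ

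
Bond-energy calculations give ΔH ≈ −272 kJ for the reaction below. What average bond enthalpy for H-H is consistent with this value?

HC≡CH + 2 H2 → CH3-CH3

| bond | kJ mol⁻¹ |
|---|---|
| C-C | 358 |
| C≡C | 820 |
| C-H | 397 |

D(H-H) ≈ 427 kJ/mol

Let D be the H-H bond energy.
Σ(broken) = 1×820 + 2×397 + 2×D = 1614 + 2D
Σ(formed) = 1×358 + 6×397 = 2740
ΔH = Σ(broken) − Σ(formed) = (1614 + 2D) − (2740) = −1126 + 2D
Setting this equal to −272 kJ gives 2D = 854, so D = 427 kJ/mol.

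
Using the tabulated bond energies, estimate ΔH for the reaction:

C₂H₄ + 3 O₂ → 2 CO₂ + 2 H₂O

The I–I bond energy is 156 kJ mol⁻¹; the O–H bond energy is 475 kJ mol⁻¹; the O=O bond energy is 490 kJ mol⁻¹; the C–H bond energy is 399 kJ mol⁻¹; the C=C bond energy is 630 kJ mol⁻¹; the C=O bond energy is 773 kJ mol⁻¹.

ΔH ≈ −1296 kJ

Bonds broken (reactants):
  C–H: 4 × 399 = 1596
  C=C: 1 × 630 = 630
  O=O: 3 × 490 = 1470
  Σ(broken) = 3696 kJ
Bonds formed (products):
  C=O: 4 × 773 = 3092
  O–H: 4 × 475 = 1900
  Σ(formed) = 4992 kJ
ΔH = Σ(broken) − Σ(formed) = 3696 − 4992 = −1296 kJ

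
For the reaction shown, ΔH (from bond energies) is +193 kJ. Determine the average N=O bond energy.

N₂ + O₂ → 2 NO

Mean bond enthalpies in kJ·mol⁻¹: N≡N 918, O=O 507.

D(N=O) ≈ 616 kJ/mol

Let D be the N=O bond energy.
Σ(broken) = 1×918 + 1×507 = 1425
Σ(formed) = 2×D = 2D
ΔH = Σ(broken) − Σ(formed) = (1425) − (2D) = +1425 − 2D
Setting this equal to +193 kJ gives 2D = 1232, so D = 616 kJ/mol.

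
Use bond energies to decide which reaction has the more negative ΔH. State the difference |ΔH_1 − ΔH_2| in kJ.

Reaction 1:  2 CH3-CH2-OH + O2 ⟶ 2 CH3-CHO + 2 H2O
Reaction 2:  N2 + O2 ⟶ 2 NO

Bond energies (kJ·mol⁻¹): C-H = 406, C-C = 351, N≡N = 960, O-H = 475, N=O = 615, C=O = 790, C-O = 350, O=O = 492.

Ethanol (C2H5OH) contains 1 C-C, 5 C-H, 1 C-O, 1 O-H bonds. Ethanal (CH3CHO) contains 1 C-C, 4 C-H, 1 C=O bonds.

Reaction 1, by 748 kJ

Reaction 1:
  Bonds broken (reactants):
    C-C: 2 × 351 = 702
    C-H: 10 × 406 = 4060
    C-O: 2 × 350 = 700
    O-H: 2 × 475 = 950
    O=O: 1 × 492 = 492
    Σ(broken) = 6904 kJ
  Bonds formed (products):
    C-C: 2 × 351 = 702
    C-H: 8 × 406 = 3248
    C=O: 2 × 790 = 1580
    O-H: 4 × 475 = 1900
    Σ(formed) = 7430 kJ
  ΔH_1 = 6904 − 7430 = −526 kJ
Reaction 2:
  Bonds broken (reactants):
    N≡N: 1 × 960 = 960
    O=O: 1 × 492 = 492
    Σ(broken) = 1452 kJ
  Bonds formed (products):
    N=O: 2 × 615 = 1230
    Σ(formed) = 1230 kJ
  ΔH_2 = 1452 − 1230 = +222 kJ
ΔH_1 − ΔH_2 = −748 kJ, so reaction 1 has the more negative ΔH; |ΔH_1 − ΔH_2| = 748 kJ.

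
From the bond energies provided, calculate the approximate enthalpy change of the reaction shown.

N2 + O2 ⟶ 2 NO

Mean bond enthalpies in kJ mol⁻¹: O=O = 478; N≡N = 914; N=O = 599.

Bonds broken (reactants):
  N≡N: 1 × 914 = 914
  O=O: 1 × 478 = 478
  Σ(broken) = 1392 kJ
Bonds formed (products):
  N=O: 2 × 599 = 1198
  Σ(formed) = 1198 kJ
ΔH = Σ(broken) − Σ(formed) = 1392 − 1198 = +194 kJ

ΔH ≈ +194 kJ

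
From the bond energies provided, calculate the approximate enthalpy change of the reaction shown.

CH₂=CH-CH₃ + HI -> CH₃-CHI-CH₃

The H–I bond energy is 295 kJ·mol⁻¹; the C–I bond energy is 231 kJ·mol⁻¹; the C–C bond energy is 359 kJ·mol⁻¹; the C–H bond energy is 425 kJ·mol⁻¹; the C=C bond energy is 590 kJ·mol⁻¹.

Bonds broken (reactants):
  C–C: 1 × 359 = 359
  C–H: 6 × 425 = 2550
  C=C: 1 × 590 = 590
  H–I: 1 × 295 = 295
  Σ(broken) = 3794 kJ
Bonds formed (products):
  C–C: 2 × 359 = 718
  C–H: 7 × 425 = 2975
  C–I: 1 × 231 = 231
  Σ(formed) = 3924 kJ
ΔH = Σ(broken) − Σ(formed) = 3794 − 3924 = −130 kJ

ΔH ≈ −130 kJ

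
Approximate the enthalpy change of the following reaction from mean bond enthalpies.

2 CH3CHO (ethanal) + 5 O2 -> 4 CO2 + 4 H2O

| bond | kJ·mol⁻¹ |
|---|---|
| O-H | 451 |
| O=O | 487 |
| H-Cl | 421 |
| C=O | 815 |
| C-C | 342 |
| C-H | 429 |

Bonds broken (reactants):
  C-C: 2 × 342 = 684
  C-H: 8 × 429 = 3432
  C=O: 2 × 815 = 1630
  O=O: 5 × 487 = 2435
  Σ(broken) = 8181 kJ
Bonds formed (products):
  C=O: 8 × 815 = 6520
  O-H: 8 × 451 = 3608
  Σ(formed) = 10128 kJ
ΔH = Σ(broken) − Σ(formed) = 8181 − 10128 = −1947 kJ

ΔH ≈ −1947 kJ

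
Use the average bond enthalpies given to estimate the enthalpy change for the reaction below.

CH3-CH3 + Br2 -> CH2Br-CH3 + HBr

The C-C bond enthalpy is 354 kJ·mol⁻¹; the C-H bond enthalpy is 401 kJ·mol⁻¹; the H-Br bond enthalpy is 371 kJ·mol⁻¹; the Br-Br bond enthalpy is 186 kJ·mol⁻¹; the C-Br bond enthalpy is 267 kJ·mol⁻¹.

ΔH ≈ −51 kJ

Bonds broken (reactants):
  Br-Br: 1 × 186 = 186
  C-C: 1 × 354 = 354
  C-H: 6 × 401 = 2406
  Σ(broken) = 2946 kJ
Bonds formed (products):
  C-Br: 1 × 267 = 267
  C-C: 1 × 354 = 354
  C-H: 5 × 401 = 2005
  H-Br: 1 × 371 = 371
  Σ(formed) = 2997 kJ
ΔH = Σ(broken) − Σ(formed) = 2946 − 2997 = −51 kJ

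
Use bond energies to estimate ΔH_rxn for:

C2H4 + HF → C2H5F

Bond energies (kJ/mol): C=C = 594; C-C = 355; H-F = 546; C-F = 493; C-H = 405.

ΔH ≈ −113 kJ

Bonds broken (reactants):
  C-H: 4 × 405 = 1620
  C=C: 1 × 594 = 594
  H-F: 1 × 546 = 546
  Σ(broken) = 2760 kJ
Bonds formed (products):
  C-C: 1 × 355 = 355
  C-F: 1 × 493 = 493
  C-H: 5 × 405 = 2025
  Σ(formed) = 2873 kJ
ΔH = Σ(broken) − Σ(formed) = 2760 − 2873 = −113 kJ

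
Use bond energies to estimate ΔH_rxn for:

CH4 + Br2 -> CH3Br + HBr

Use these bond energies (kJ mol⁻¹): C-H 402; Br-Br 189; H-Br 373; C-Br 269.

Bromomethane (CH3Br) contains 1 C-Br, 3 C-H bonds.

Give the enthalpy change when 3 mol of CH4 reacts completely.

Bonds broken (reactants):
  Br-Br: 1 × 189 = 189
  C-H: 4 × 402 = 1608
  Σ(broken) = 1797 kJ
Bonds formed (products):
  C-Br: 1 × 269 = 269
  C-H: 3 × 402 = 1206
  H-Br: 1 × 373 = 373
  Σ(formed) = 1848 kJ
ΔH = Σ(broken) − Σ(formed) = 1797 − 1848 = −51 kJ
For 3× the reaction as written: 3 × (−51) = −153 kJ

ΔH = −153 kJ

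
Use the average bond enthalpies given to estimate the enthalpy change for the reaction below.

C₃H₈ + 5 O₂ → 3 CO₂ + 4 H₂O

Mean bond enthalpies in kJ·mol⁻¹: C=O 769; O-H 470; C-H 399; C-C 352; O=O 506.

Bonds broken (reactants):
  C-C: 2 × 352 = 704
  C-H: 8 × 399 = 3192
  O=O: 5 × 506 = 2530
  Σ(broken) = 6426 kJ
Bonds formed (products):
  C=O: 6 × 769 = 4614
  O-H: 8 × 470 = 3760
  Σ(formed) = 8374 kJ
ΔH = Σ(broken) − Σ(formed) = 6426 − 8374 = −1948 kJ

ΔH ≈ −1948 kJ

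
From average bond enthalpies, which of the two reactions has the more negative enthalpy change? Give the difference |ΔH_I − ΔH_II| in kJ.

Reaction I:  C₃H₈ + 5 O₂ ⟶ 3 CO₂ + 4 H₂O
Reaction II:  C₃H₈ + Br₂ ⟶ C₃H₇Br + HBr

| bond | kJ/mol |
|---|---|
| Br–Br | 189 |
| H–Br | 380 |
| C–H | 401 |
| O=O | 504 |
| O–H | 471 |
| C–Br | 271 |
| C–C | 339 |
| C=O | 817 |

Reaction I:
  Bonds broken (reactants):
    C–C: 2 × 339 = 678
    C–H: 8 × 401 = 3208
    O=O: 5 × 504 = 2520
    Σ(broken) = 6406 kJ
  Bonds formed (products):
    C=O: 6 × 817 = 4902
    O–H: 8 × 471 = 3768
    Σ(formed) = 8670 kJ
  ΔH_I = 6406 − 8670 = −2264 kJ
Reaction II:
  Bonds broken (reactants):
    Br–Br: 1 × 189 = 189
    C–C: 2 × 339 = 678
    C–H: 8 × 401 = 3208
    Σ(broken) = 4075 kJ
  Bonds formed (products):
    C–Br: 1 × 271 = 271
    C–C: 2 × 339 = 678
    C–H: 7 × 401 = 2807
    H–Br: 1 × 380 = 380
    Σ(formed) = 4136 kJ
  ΔH_II = 4075 − 4136 = −61 kJ
ΔH_I − ΔH_II = −2203 kJ, so reaction I has the more negative ΔH; |ΔH_I − ΔH_II| = 2203 kJ.

Reaction I, by 2203 kJ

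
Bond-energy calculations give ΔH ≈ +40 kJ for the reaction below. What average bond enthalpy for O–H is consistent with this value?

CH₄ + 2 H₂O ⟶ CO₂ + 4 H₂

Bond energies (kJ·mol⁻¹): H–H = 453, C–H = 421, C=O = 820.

D(O–H) ≈ 452 kJ/mol

Let D be the O–H bond energy.
Σ(broken) = 4×421 + 4×D = 1684 + 4D
Σ(formed) = 2×820 + 4×453 = 3452
ΔH = Σ(broken) − Σ(formed) = (1684 + 4D) − (3452) = −1768 + 4D
Setting this equal to +40 kJ gives 4D = 1808, so D = 452 kJ/mol.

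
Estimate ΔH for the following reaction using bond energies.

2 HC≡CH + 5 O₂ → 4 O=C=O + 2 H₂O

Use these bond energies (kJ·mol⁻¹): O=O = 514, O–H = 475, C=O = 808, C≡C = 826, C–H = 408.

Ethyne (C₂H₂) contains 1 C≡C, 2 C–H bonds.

Bonds broken (reactants):
  C≡C: 2 × 826 = 1652
  C–H: 4 × 408 = 1632
  O=O: 5 × 514 = 2570
  Σ(broken) = 5854 kJ
Bonds formed (products):
  C=O: 8 × 808 = 6464
  O–H: 4 × 475 = 1900
  Σ(formed) = 8364 kJ
ΔH = Σ(broken) − Σ(formed) = 5854 − 8364 = −2510 kJ

ΔH ≈ −2510 kJ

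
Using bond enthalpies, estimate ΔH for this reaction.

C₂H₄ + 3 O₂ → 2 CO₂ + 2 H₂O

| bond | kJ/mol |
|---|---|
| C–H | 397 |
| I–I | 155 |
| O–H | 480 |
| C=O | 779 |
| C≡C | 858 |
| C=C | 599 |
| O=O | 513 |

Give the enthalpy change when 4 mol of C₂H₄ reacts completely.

ΔH = −5240 kJ

Bonds broken (reactants):
  C–H: 4 × 397 = 1588
  C=C: 1 × 599 = 599
  O=O: 3 × 513 = 1539
  Σ(broken) = 3726 kJ
Bonds formed (products):
  C=O: 4 × 779 = 3116
  O–H: 4 × 480 = 1920
  Σ(formed) = 5036 kJ
ΔH = Σ(broken) − Σ(formed) = 3726 − 5036 = −1310 kJ
For 4× the reaction as written: 4 × (−1310) = −5240 kJ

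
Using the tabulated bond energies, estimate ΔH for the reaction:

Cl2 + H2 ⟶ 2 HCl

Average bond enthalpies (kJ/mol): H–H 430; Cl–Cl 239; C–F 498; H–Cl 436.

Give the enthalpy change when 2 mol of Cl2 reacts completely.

ΔH = −406 kJ

Bonds broken (reactants):
  Cl–Cl: 1 × 239 = 239
  H–H: 1 × 430 = 430
  Σ(broken) = 669 kJ
Bonds formed (products):
  H–Cl: 2 × 436 = 872
  Σ(formed) = 872 kJ
ΔH = Σ(broken) − Σ(formed) = 669 − 872 = −203 kJ
For 2× the reaction as written: 2 × (−203) = −406 kJ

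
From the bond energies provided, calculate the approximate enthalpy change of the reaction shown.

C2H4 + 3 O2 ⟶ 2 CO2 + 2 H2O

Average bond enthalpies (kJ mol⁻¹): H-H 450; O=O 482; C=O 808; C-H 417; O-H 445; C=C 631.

Bonds broken (reactants):
  C-H: 4 × 417 = 1668
  C=C: 1 × 631 = 631
  O=O: 3 × 482 = 1446
  Σ(broken) = 3745 kJ
Bonds formed (products):
  C=O: 4 × 808 = 3232
  O-H: 4 × 445 = 1780
  Σ(formed) = 5012 kJ
ΔH = Σ(broken) − Σ(formed) = 3745 − 5012 = −1267 kJ

ΔH ≈ −1267 kJ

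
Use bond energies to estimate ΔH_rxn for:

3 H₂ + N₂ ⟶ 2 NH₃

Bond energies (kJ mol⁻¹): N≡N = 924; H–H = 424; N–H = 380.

ΔH ≈ −84 kJ

Bonds broken (reactants):
  H–H: 3 × 424 = 1272
  N≡N: 1 × 924 = 924
  Σ(broken) = 2196 kJ
Bonds formed (products):
  N–H: 6 × 380 = 2280
  Σ(formed) = 2280 kJ
ΔH = Σ(broken) − Σ(formed) = 2196 − 2280 = −84 kJ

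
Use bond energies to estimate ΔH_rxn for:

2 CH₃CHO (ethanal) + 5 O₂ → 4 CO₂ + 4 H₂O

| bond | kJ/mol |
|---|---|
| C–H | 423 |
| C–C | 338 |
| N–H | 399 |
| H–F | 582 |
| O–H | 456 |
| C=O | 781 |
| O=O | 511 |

ΔH ≈ −1719 kJ

Bonds broken (reactants):
  C–C: 2 × 338 = 676
  C–H: 8 × 423 = 3384
  C=O: 2 × 781 = 1562
  O=O: 5 × 511 = 2555
  Σ(broken) = 8177 kJ
Bonds formed (products):
  C=O: 8 × 781 = 6248
  O–H: 8 × 456 = 3648
  Σ(formed) = 9896 kJ
ΔH = Σ(broken) − Σ(formed) = 8177 − 9896 = −1719 kJ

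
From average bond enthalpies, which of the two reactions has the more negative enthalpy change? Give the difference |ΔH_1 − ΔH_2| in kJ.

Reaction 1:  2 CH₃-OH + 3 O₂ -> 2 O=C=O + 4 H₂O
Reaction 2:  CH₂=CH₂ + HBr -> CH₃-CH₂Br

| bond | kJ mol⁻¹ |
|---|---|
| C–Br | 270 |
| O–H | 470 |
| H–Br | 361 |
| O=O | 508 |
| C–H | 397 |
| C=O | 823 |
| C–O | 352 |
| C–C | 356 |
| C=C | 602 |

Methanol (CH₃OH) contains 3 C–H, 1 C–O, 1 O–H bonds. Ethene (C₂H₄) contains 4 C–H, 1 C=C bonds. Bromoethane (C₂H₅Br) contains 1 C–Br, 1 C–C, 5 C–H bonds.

Reaction 1, by 1442 kJ

Reaction 1:
  Bonds broken (reactants):
    C–H: 6 × 397 = 2382
    C–O: 2 × 352 = 704
    O–H: 2 × 470 = 940
    O=O: 3 × 508 = 1524
    Σ(broken) = 5550 kJ
  Bonds formed (products):
    C=O: 4 × 823 = 3292
    O–H: 8 × 470 = 3760
    Σ(formed) = 7052 kJ
  ΔH_1 = 5550 − 7052 = −1502 kJ
Reaction 2:
  Bonds broken (reactants):
    C–H: 4 × 397 = 1588
    C=C: 1 × 602 = 602
    H–Br: 1 × 361 = 361
    Σ(broken) = 2551 kJ
  Bonds formed (products):
    C–Br: 1 × 270 = 270
    C–C: 1 × 356 = 356
    C–H: 5 × 397 = 1985
    Σ(formed) = 2611 kJ
  ΔH_2 = 2551 − 2611 = −60 kJ
ΔH_1 − ΔH_2 = −1442 kJ, so reaction 1 has the more negative ΔH; |ΔH_1 − ΔH_2| = 1442 kJ.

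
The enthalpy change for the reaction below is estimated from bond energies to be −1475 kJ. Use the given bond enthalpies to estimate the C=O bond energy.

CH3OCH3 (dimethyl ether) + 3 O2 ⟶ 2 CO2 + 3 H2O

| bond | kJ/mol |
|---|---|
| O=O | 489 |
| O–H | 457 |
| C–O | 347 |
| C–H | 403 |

D(C=O) ≈ 828 kJ/mol

Let D be the C=O bond energy.
Σ(broken) = 6×403 + 2×347 + 3×489 = 4579
Σ(formed) = 4×D + 6×457 = 2742 + 4D
ΔH = Σ(broken) − Σ(formed) = (4579) − (2742 + 4D) = +1837 − 4D
Setting this equal to −1475 kJ gives 4D = 3312, so D = 828 kJ/mol.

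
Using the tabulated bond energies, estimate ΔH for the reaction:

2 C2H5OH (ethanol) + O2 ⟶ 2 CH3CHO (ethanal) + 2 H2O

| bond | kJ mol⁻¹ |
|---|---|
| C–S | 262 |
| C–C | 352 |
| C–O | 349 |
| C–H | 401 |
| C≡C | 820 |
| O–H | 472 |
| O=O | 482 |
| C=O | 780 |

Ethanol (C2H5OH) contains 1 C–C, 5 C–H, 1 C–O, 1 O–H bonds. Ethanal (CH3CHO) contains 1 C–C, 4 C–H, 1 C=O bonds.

Bonds broken (reactants):
  C–C: 2 × 352 = 704
  C–H: 10 × 401 = 4010
  C–O: 2 × 349 = 698
  O–H: 2 × 472 = 944
  O=O: 1 × 482 = 482
  Σ(broken) = 6838 kJ
Bonds formed (products):
  C–C: 2 × 352 = 704
  C–H: 8 × 401 = 3208
  C=O: 2 × 780 = 1560
  O–H: 4 × 472 = 1888
  Σ(formed) = 7360 kJ
ΔH = Σ(broken) − Σ(formed) = 6838 − 7360 = −522 kJ

ΔH ≈ −522 kJ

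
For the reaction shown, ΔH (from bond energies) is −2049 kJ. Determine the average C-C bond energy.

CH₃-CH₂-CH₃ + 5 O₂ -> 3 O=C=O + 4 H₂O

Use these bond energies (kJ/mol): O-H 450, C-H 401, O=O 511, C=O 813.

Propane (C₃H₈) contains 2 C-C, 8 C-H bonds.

D(C-C) ≈ 333 kJ/mol

Let D be the C-C bond energy.
Σ(broken) = 2×D + 8×401 + 5×511 = 5763 + 2D
Σ(formed) = 6×813 + 8×450 = 8478
ΔH = Σ(broken) − Σ(formed) = (5763 + 2D) − (8478) = −2715 + 2D
Setting this equal to −2049 kJ gives 2D = 666, so D = 333 kJ/mol.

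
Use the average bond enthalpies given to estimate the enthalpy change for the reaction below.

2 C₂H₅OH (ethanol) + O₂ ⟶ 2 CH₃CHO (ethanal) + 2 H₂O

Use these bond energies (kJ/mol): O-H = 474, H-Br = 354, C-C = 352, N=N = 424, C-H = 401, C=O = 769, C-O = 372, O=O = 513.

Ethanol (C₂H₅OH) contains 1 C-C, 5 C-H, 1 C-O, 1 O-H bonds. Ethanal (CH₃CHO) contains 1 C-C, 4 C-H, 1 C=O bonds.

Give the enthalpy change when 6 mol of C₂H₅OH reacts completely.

ΔH = −1281 kJ

Bonds broken (reactants):
  C-C: 2 × 352 = 704
  C-H: 10 × 401 = 4010
  C-O: 2 × 372 = 744
  O-H: 2 × 474 = 948
  O=O: 1 × 513 = 513
  Σ(broken) = 6919 kJ
Bonds formed (products):
  C-C: 2 × 352 = 704
  C-H: 8 × 401 = 3208
  C=O: 2 × 769 = 1538
  O-H: 4 × 474 = 1896
  Σ(formed) = 7346 kJ
ΔH = Σ(broken) − Σ(formed) = 6919 − 7346 = −427 kJ
For 3× the reaction as written: 3 × (−427) = −1281 kJ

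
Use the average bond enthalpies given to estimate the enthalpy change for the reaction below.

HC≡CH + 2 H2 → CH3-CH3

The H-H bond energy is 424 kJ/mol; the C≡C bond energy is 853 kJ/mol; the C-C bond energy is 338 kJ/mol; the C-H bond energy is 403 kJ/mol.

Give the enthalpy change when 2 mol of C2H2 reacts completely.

ΔH = −498 kJ

Bonds broken (reactants):
  C≡C: 1 × 853 = 853
  C-H: 2 × 403 = 806
  H-H: 2 × 424 = 848
  Σ(broken) = 2507 kJ
Bonds formed (products):
  C-C: 1 × 338 = 338
  C-H: 6 × 403 = 2418
  Σ(formed) = 2756 kJ
ΔH = Σ(broken) − Σ(formed) = 2507 − 2756 = −249 kJ
For 2× the reaction as written: 2 × (−249) = −498 kJ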